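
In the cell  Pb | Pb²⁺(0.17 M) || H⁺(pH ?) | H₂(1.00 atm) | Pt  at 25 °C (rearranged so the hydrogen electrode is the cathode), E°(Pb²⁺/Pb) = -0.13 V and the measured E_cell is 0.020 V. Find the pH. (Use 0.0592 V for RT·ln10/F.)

pH = 2.24

E°_cell = 0.13 V and n = 2.
log Q = n(E° − E)/0.0592 = 2×(0.13 − 0.020)/0.0592 = 3.716.
With Q = [Pb²⁺]·P(H₂) / [H⁺]^2, solving for [H⁺] gives log[H⁺] = -2.243, so pH = 2.24.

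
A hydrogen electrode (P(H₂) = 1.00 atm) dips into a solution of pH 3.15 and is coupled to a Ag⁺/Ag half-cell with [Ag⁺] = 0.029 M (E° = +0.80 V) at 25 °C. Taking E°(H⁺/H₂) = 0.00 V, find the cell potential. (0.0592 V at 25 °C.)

0.90 V

The Ag⁺/Ag couple is the cathode, so E°_cell = 0.80 V; n = 2.
[H⁺] = 10^(−3.15) = 7.1 × 10^-4 M, and Q = [H⁺]^2 / ([Ag⁺]^2·P(H₂)) = 5.96 × 10^-4.
E = E° − (0.0592/2) log Q = 0.80 − (0.0592/2)(-3.225) = 0.895 V.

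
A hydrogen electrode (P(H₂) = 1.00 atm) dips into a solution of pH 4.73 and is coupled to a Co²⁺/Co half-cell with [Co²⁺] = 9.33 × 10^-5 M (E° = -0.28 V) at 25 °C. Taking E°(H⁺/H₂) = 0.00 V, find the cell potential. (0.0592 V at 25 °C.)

0.12 V

The hydrogen couple is the cathode, so E°_cell = 0.28 V; n = 2.
[H⁺] = 10^(−4.73) = 1.9 × 10^-5 M, and Q = [Co²⁺]·P(H₂) / [H⁺]^2 = 2.69 × 10^5.
E = E° − (0.0592/2) log Q = 0.28 − (0.0592/2)(5.430) = 0.119 V.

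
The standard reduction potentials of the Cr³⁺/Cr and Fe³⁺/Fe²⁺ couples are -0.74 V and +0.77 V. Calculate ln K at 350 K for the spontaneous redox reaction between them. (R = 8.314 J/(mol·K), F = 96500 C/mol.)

E°_cell = +0.77 − (-0.74) = 1.51 V, with n = 3 electrons transferred.
At equilibrium E = 0, so the Nernst equation gives ln K = nFE°/RT = (3)(96500)(1.51)/((8.314)(350)) = 150.23.

ln K = 150.2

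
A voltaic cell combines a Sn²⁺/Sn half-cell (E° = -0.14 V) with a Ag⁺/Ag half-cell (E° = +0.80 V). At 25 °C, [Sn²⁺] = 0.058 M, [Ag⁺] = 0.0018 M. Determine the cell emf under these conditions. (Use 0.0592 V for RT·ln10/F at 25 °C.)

0.814 V

The Ag⁺/Ag couple has the higher reduction potential and acts as the cathode, so E°_cell = +0.80 − (-0.14) = 0.94 V.
Balancing electrons gives n = 2; the reaction quotient is Q = [Sn²⁺]/[Ag⁺]^2 = 1.79 × 10^4.
At 25 °C, E = E° − (0.0592/n) log Q = 0.94 − (0.0592/2)(4.253) = 0.940 − 0.126 = 0.814 V.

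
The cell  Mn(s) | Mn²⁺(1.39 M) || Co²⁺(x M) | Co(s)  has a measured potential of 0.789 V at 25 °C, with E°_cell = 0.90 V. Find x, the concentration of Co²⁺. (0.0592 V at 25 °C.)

2.5 × 10^-4 M

From the Nernst equation, log Q = n(E° − E)/0.0592 = 2(0.90 − 0.789)/0.0592 = 3.750, so Q = 5620.
With Q = [Mn²⁺]/[Co²⁺] and the known concentrations, [Co²⁺] in the denominator gives [Co²⁺] = 2.5 × 10^-4 M.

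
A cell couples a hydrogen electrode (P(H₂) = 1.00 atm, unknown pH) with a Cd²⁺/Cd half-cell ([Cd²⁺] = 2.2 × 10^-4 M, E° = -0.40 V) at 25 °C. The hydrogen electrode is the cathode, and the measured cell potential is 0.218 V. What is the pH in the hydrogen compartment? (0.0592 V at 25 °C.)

pH = 4.90

E°_cell = 0.40 V and n = 2.
log Q = n(E° − E)/0.0592 = 2×(0.40 − 0.218)/0.0592 = 6.149.
With Q = [Cd²⁺]·P(H₂) / [H⁺]^2, solving for [H⁺] gives log[H⁺] = -4.903, so pH = 4.90.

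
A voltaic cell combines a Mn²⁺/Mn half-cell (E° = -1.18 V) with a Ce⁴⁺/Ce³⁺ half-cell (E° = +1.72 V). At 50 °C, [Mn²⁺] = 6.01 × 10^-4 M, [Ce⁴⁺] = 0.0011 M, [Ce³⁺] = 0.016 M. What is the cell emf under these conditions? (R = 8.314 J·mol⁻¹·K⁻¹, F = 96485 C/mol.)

2.93 V

The Ce⁴⁺/Ce³⁺ couple has the higher reduction potential and acts as the cathode, so E°_cell = +1.72 − (-1.18) = 2.90 V.
Balancing electrons gives n = 2; the reaction quotient is Q = [Mn²⁺]·[Ce³⁺]^2/[Ce⁴⁺]^2 = 0.127.
E = E° − (RT/nF) ln Q = 2.90 − (8.314×323)/(2×96485) × (-2.062) = 2.900 + 0.029 = 2.929 V.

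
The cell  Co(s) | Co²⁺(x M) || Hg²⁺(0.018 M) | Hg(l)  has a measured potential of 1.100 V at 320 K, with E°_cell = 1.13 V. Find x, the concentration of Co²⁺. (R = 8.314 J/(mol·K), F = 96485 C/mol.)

0.16 M

From the Nernst equation, ln Q = nF(E° − E)/RT = 2×96485×(1.13 − 1.100)/(8.314×320) = 2.176, so Q = 8.81.
With Q = [Co²⁺]/[Hg²⁺] and the known concentrations, [Co²⁺] in the numerator gives [Co²⁺] = 0.16 M.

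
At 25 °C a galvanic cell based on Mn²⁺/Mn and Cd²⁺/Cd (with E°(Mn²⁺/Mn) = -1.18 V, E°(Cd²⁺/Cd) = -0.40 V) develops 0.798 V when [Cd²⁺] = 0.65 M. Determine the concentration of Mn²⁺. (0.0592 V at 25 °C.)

From the Nernst equation, log Q = n(E° − E)/0.0592 = 2(0.78 − 0.798)/0.0592 = -0.608, so Q = 0.247.
With Q = [Mn²⁺]/[Cd²⁺] and the known concentrations, [Mn²⁺] in the numerator gives [Mn²⁺] = 0.16 M.

0.16 M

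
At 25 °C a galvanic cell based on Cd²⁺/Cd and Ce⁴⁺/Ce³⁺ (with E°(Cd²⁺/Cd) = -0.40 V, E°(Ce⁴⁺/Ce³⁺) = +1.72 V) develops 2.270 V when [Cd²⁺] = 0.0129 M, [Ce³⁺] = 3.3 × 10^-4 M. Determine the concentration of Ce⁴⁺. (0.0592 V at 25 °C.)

From the Nernst equation, log Q = n(E° − E)/0.0592 = 2(2.12 − 2.270)/0.0592 = -5.068, so Q = 8.56 × 10^-6.
With Q = [Cd²⁺]·[Ce³⁺]^2/[Ce⁴⁺]^2 and the known concentrations, [Ce⁴⁺]^2 in the denominator gives [Ce⁴⁺] = 0.013 M.

0.013 M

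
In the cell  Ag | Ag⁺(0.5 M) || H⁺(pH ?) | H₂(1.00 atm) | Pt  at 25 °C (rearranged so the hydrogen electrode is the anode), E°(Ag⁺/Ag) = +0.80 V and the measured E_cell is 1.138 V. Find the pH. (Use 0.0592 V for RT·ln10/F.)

E°_cell = 0.80 V and n = 2.
log Q = n(E° − E)/0.0592 = 2×(0.80 − 1.138)/0.0592 = -11.419.
With Q = [H⁺]^2 / ([Ag⁺]^2·P(H₂)), solving for [H⁺] gives log[H⁺] = -6.010, so pH = 6.01.

pH = 6.01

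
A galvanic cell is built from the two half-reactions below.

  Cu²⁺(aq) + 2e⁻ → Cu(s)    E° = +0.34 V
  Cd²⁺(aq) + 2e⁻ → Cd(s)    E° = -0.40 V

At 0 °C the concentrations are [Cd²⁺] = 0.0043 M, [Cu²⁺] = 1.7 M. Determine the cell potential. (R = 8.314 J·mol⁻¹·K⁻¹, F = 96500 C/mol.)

The Cu²⁺/Cu couple has the higher reduction potential and acts as the cathode, so E°_cell = +0.34 − (-0.40) = 0.74 V.
Balancing electrons gives n = 2; the reaction quotient is Q = [Cd²⁺]/[Cu²⁺] = 0.00253.
E = E° − (RT/nF) ln Q = 0.74 − (8.314×273)/(2×96500) × (-5.980) = 0.740 + 0.070 = 0.810 V.

0.810 V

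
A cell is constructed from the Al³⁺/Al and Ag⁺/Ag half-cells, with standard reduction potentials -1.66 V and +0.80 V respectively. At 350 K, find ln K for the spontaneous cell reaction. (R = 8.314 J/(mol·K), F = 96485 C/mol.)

E°_cell = +0.80 − (-1.66) = 2.46 V, with n = 3 electrons transferred.
At equilibrium E = 0, so the Nernst equation gives ln K = nFE°/RT = (3)(96485)(2.46)/((8.314)(350)) = 244.70.

ln K = 244.7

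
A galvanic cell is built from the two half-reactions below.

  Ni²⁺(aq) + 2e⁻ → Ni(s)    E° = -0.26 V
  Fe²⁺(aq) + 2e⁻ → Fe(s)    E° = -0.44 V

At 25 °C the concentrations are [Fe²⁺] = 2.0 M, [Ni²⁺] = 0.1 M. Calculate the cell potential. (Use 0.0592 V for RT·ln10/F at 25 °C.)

0.141 V

The Ni²⁺/Ni couple has the higher reduction potential and acts as the cathode, so E°_cell = -0.26 − (-0.44) = 0.18 V.
Balancing electrons gives n = 2; the reaction quotient is Q = [Fe²⁺]/[Ni²⁺] = 20.0.
At 25 °C, E = E° − (0.0592/n) log Q = 0.18 − (0.0592/2)(1.301) = 0.180 − 0.039 = 0.141 V.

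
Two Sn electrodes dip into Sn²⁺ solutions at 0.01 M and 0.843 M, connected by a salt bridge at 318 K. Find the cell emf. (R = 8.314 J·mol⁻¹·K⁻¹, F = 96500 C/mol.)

Both half-cells are Sn²⁺/Sn, so E°_cell = 0. The concentrated side is the cathode; the cell reaction moves Sn²⁺ from high to low concentration with n = 2.
Q = [Sn²⁺]_dilute/[Sn²⁺]_conc = 0.01/0.843 = 0.0119.
E = 0 − (RT/nF) ln Q = −((8.314×318)/(2×96500))(-4.434) = 0.0607 V.

0.061 V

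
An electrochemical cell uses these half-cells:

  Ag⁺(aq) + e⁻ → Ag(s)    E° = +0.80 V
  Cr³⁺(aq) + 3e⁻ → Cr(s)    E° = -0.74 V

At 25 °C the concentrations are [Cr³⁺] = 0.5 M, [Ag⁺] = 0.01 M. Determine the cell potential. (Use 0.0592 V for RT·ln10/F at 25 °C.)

The Ag⁺/Ag couple has the higher reduction potential and acts as the cathode, so E°_cell = +0.80 − (-0.74) = 1.54 V.
Balancing electrons gives n = 3; the reaction quotient is Q = [Cr³⁺]/[Ag⁺]^3 = 5 × 10^5.
At 25 °C, E = E° − (0.0592/n) log Q = 1.54 − (0.0592/3)(5.699) = 1.540 − 0.112 = 1.428 V.

1.43 V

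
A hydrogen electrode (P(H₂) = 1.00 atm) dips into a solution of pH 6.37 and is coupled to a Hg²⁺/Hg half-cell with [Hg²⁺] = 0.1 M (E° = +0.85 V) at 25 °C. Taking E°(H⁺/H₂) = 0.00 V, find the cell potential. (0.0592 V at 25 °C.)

1.20 V

The Hg²⁺/Hg couple is the cathode, so E°_cell = 0.85 V; n = 2.
[H⁺] = 10^(−6.37) = 4.3 × 10^-7 M, and Q = [H⁺]^2 / ([Hg²⁺]·P(H₂)) = 1.82 × 10^-12.
E = E° − (0.0592/2) log Q = 0.85 − (0.0592/2)(-11.740) = 1.198 V.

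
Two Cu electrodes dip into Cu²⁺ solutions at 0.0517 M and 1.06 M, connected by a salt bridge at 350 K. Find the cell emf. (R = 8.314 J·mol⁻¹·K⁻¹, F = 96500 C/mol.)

0.046 V

Both half-cells are Cu²⁺/Cu, so E°_cell = 0. The concentrated side is the cathode; the cell reaction moves Cu²⁺ from high to low concentration with n = 2.
Q = [Cu²⁺]_dilute/[Cu²⁺]_conc = 0.0517/1.06 = 0.0488.
E = 0 − (RT/nF) ln Q = −((8.314×350)/(2×96500))(-3.021) = 0.0455 V.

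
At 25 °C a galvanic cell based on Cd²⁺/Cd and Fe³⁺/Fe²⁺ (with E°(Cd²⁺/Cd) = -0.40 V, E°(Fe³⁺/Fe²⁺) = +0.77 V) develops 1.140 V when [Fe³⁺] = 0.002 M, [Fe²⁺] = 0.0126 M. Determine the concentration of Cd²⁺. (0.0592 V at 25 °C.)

From the Nernst equation, log Q = n(E° − E)/0.0592 = 2(1.17 − 1.140)/0.0592 = 1.014, so Q = 10.3.
With Q = [Cd²⁺]·[Fe²⁺]^2/[Fe³⁺]^2 and the known concentrations, [Cd²⁺] in the numerator gives [Cd²⁺] = 0.26 M.

0.26 M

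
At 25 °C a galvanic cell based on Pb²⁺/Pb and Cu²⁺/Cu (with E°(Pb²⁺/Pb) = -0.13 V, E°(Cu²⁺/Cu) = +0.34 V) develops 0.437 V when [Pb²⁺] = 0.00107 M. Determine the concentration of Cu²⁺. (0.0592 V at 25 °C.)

8.2 × 10^-5 M

From the Nernst equation, log Q = n(E° − E)/0.0592 = 2(0.47 − 0.437)/0.0592 = 1.115, so Q = 13.0.
With Q = [Pb²⁺]/[Cu²⁺] and the known concentrations, [Cu²⁺] in the denominator gives [Cu²⁺] = 8.2 × 10^-5 M.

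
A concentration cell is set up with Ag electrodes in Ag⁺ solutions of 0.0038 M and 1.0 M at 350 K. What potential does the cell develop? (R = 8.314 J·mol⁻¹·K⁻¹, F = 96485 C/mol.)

0.17 V

Both half-cells are Ag⁺/Ag, so E°_cell = 0. The concentrated side is the cathode; the cell reaction moves Ag⁺ from high to low concentration with n = 1.
Q = [Ag⁺]_dilute/[Ag⁺]_conc = 0.0038/1.0 = 0.00380.
E = 0 − (RT/nF) ln Q = −((8.314×350)/(1×96485))(-5.573) = 0.1681 V.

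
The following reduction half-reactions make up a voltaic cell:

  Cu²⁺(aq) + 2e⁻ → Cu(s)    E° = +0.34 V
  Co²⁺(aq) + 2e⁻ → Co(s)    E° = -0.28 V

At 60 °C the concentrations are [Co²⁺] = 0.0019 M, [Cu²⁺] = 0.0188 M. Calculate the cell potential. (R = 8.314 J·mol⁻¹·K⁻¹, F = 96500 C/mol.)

The Cu²⁺/Cu couple has the higher reduction potential and acts as the cathode, so E°_cell = +0.34 − (-0.28) = 0.62 V.
Balancing electrons gives n = 2; the reaction quotient is Q = [Co²⁺]/[Cu²⁺] = 0.101.
E = E° − (RT/nF) ln Q = 0.62 − (8.314×333)/(2×96500) × (-2.292) = 0.620 + 0.033 = 0.653 V.

0.653 V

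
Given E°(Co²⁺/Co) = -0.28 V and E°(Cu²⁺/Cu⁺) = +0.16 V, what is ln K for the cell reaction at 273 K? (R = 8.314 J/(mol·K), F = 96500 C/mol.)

E°_cell = +0.16 − (-0.28) = 0.44 V, with n = 2 electrons transferred.
At equilibrium E = 0, so the Nernst equation gives ln K = nFE°/RT = (2)(96500)(0.44)/((8.314)(273)) = 37.41.

ln K = 37.4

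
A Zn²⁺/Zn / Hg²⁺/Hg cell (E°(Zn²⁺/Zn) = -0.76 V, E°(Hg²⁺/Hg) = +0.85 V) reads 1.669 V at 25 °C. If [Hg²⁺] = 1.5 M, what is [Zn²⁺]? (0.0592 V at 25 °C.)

0.015 M

From the Nernst equation, log Q = n(E° − E)/0.0592 = 2(1.61 − 1.669)/0.0592 = -1.993, so Q = 0.0102.
With Q = [Zn²⁺]/[Hg²⁺] and the known concentrations, [Zn²⁺] in the numerator gives [Zn²⁺] = 0.015 M.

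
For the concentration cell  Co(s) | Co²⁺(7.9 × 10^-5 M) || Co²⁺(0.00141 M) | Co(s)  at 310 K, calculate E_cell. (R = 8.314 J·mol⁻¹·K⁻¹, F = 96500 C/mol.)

Both half-cells are Co²⁺/Co, so E°_cell = 0. The concentrated side is the cathode; the cell reaction moves Co²⁺ from high to low concentration with n = 2.
Q = [Co²⁺]_dilute/[Co²⁺]_conc = 7.9 × 10^-5/0.00141 = 0.0560.
E = 0 − (RT/nF) ln Q = −((8.314×310)/(2×96500))(-2.882) = 0.0385 V.

0.038 V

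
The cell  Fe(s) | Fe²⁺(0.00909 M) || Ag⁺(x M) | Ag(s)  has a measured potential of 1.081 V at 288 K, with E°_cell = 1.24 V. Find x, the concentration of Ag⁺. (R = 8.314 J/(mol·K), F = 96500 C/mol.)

1.6 × 10^-4 M

From the Nernst equation, ln Q = nF(E° − E)/RT = 2×96500×(1.24 − 1.081)/(8.314×288) = 12.816, so Q = 3.68 × 10^5.
With Q = [Fe²⁺]/[Ag⁺]^2 and the known concentrations, [Ag⁺]^2 in the denominator gives [Ag⁺] = 1.6 × 10^-4 M.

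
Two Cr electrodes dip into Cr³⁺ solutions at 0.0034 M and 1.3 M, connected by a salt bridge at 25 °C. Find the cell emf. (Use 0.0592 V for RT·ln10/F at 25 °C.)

Both half-cells are Cr³⁺/Cr, so E°_cell = 0. The concentrated side is the cathode; the cell reaction moves Cr³⁺ from high to low concentration with n = 3.
Q = [Cr³⁺]_dilute/[Cr³⁺]_conc = 0.0034/1.3 = 0.00262.
E = 0 − (0.0592/3) log Q = −(0.0592/3)(-2.582) = 0.0510 V.

0.051 V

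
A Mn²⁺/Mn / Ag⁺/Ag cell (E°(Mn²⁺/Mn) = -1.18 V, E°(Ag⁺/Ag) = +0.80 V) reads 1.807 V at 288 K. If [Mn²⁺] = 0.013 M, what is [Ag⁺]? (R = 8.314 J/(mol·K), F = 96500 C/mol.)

1.1 × 10^-4 M

From the Nernst equation, ln Q = nF(E° − E)/RT = 2×96500×(1.98 − 1.807)/(8.314×288) = 13.944, so Q = 1.14 × 10^6.
With Q = [Mn²⁺]/[Ag⁺]^2 and the known concentrations, [Ag⁺]^2 in the denominator gives [Ag⁺] = 1.1 × 10^-4 M.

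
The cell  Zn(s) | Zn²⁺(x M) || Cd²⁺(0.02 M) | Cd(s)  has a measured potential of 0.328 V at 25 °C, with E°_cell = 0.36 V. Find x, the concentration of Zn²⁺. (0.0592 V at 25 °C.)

0.24 M

From the Nernst equation, log Q = n(E° − E)/0.0592 = 2(0.36 − 0.328)/0.0592 = 1.081, so Q = 12.1.
With Q = [Zn²⁺]/[Cd²⁺] and the known concentrations, [Zn²⁺] in the numerator gives [Zn²⁺] = 0.24 M.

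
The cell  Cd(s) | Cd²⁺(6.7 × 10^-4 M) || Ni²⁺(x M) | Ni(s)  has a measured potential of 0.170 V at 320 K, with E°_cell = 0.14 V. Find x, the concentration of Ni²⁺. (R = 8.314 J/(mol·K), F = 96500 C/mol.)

From the Nernst equation, ln Q = nF(E° − E)/RT = 2×96500×(0.14 − 0.170)/(8.314×320) = -2.176, so Q = 0.113.
With Q = [Cd²⁺]/[Ni²⁺] and the known concentrations, [Ni²⁺] in the denominator gives [Ni²⁺] = 0.0059 M.

0.0059 M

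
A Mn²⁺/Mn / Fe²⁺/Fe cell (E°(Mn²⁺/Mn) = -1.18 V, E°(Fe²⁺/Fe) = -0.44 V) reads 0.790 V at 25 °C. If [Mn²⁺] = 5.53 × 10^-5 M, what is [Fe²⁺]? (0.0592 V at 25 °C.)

0.0027 M

From the Nernst equation, log Q = n(E° − E)/0.0592 = 2(0.74 − 0.790)/0.0592 = -1.689, so Q = 0.0205.
With Q = [Mn²⁺]/[Fe²⁺] and the known concentrations, [Fe²⁺] in the denominator gives [Fe²⁺] = 0.0027 M.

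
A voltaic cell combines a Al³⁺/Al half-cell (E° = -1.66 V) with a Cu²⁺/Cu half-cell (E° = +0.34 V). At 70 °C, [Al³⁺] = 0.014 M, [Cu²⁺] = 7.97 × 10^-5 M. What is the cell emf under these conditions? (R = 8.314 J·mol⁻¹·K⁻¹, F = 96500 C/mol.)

1.90 V

The Cu²⁺/Cu couple has the higher reduction potential and acts as the cathode, so E°_cell = +0.34 − (-1.66) = 2.00 V.
Balancing electrons gives n = 6; the reaction quotient is Q = [Al³⁺]^2/[Cu²⁺]^3 = 3.87 × 10^8.
E = E° − (RT/nF) ln Q = 2.00 − (8.314×343)/(6×96500) × (19.774) = 2.000 − 0.097 = 1.903 V.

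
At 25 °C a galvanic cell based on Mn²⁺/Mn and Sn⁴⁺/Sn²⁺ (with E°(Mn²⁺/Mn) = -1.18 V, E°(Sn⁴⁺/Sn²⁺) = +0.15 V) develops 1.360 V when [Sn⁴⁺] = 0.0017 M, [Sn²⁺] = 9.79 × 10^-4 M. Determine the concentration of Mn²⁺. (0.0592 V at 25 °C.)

0.17 M

From the Nernst equation, log Q = n(E° − E)/0.0592 = 2(1.33 − 1.360)/0.0592 = -1.014, so Q = 0.0969.
With Q = [Mn²⁺]·[Sn²⁺]/[Sn⁴⁺] and the known concentrations, [Mn²⁺] in the numerator gives [Mn²⁺] = 0.17 M.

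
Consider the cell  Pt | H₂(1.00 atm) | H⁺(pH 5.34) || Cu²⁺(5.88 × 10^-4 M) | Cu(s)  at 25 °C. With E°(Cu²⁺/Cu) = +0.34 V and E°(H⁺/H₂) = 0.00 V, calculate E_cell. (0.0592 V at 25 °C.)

The Cu²⁺/Cu couple is the cathode, so E°_cell = 0.34 V; n = 2.
[H⁺] = 10^(−5.34) = 4.6 × 10^-6 M, and Q = [H⁺]^2 / ([Cu²⁺]·P(H₂)) = 3.55 × 10^-8.
E = E° − (0.0592/2) log Q = 0.34 − (0.0592/2)(-7.449) = 0.560 V.

0.56 V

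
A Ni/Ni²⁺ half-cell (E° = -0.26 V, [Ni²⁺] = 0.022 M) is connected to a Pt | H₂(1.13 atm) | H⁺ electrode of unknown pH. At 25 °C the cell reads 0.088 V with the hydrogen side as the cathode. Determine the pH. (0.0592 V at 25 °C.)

pH = 3.71

E°_cell = 0.26 V and n = 2.
log Q = n(E° − E)/0.0592 = 2×(0.26 − 0.088)/0.0592 = 5.811.
With Q = [Ni²⁺]·P(H₂) / [H⁺]^2, solving for [H⁺] gives log[H⁺] = -3.708, so pH = 3.71.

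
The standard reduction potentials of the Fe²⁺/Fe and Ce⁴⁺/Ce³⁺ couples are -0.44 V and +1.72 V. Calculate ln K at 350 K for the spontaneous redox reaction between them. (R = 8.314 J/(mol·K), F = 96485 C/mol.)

ln K = 143.2

E°_cell = +1.72 − (-0.44) = 2.16 V, with n = 2 electrons transferred.
At equilibrium E = 0, so the Nernst equation gives ln K = nFE°/RT = (2)(96485)(2.16)/((8.314)(350)) = 143.24.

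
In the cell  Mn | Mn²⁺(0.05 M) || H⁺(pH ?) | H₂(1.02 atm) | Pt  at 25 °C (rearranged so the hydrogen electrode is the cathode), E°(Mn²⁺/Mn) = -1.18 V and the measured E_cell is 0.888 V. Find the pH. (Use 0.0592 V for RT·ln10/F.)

pH = 5.58

E°_cell = 1.18 V and n = 2.
log Q = n(E° − E)/0.0592 = 2×(1.18 − 0.888)/0.0592 = 9.865.
With Q = [Mn²⁺]·P(H₂) / [H⁺]^2, solving for [H⁺] gives log[H⁺] = -5.579, so pH = 5.58.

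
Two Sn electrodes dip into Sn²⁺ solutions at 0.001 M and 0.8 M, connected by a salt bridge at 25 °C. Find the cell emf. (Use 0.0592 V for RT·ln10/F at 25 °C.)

0.086 V

Both half-cells are Sn²⁺/Sn, so E°_cell = 0. The concentrated side is the cathode; the cell reaction moves Sn²⁺ from high to low concentration with n = 2.
Q = [Sn²⁺]_dilute/[Sn²⁺]_conc = 0.001/0.8 = 0.00125.
E = 0 − (0.0592/2) log Q = −(0.0592/2)(-2.903) = 0.0859 V.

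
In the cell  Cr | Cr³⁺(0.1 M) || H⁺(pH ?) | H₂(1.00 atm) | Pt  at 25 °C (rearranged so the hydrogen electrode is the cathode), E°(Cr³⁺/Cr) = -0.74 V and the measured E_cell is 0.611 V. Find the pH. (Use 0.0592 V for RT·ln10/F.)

E°_cell = 0.74 V and n = 6.
log Q = n(E° − E)/0.0592 = 6×(0.74 − 0.611)/0.0592 = 13.074.
With Q = [Cr³⁺]^2·P(H₂)^3 / [H⁺]^6, solving for [H⁺] gives log[H⁺] = -2.512, so pH = 2.51.

pH = 2.51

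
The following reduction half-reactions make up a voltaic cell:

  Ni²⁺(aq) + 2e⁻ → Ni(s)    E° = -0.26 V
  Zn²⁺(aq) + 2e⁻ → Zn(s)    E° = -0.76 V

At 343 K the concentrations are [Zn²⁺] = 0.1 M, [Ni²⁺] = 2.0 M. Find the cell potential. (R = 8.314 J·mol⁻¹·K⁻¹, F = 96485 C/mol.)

0.544 V

The Ni²⁺/Ni couple has the higher reduction potential and acts as the cathode, so E°_cell = -0.26 − (-0.76) = 0.50 V.
Balancing electrons gives n = 2; the reaction quotient is Q = [Zn²⁺]/[Ni²⁺] = 0.0500.
E = E° − (RT/nF) ln Q = 0.50 − (8.314×343)/(2×96485) × (-2.996) = 0.500 + 0.044 = 0.544 V.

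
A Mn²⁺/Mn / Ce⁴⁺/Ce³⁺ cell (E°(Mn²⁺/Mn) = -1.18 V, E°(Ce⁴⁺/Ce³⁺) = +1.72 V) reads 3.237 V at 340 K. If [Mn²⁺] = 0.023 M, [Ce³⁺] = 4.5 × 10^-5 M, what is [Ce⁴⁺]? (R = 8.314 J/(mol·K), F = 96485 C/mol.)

0.68 M

From the Nernst equation, ln Q = nF(E° − E)/RT = 2×96485×(2.90 − 3.237)/(8.314×340) = -23.005, so Q = 1.02 × 10^-10.
With Q = [Mn²⁺]·[Ce³⁺]^2/[Ce⁴⁺]^2 and the known concentrations, [Ce⁴⁺]^2 in the denominator gives [Ce⁴⁺] = 0.68 M.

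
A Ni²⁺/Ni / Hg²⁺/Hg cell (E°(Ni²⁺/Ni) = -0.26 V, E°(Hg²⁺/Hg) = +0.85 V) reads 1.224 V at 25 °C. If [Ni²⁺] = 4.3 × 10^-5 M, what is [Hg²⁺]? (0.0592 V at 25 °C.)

0.31 M

From the Nernst equation, log Q = n(E° − E)/0.0592 = 2(1.11 − 1.224)/0.0592 = -3.851, so Q = 1.41 × 10^-4.
With Q = [Ni²⁺]/[Hg²⁺] and the known concentrations, [Hg²⁺] in the denominator gives [Hg²⁺] = 0.31 M.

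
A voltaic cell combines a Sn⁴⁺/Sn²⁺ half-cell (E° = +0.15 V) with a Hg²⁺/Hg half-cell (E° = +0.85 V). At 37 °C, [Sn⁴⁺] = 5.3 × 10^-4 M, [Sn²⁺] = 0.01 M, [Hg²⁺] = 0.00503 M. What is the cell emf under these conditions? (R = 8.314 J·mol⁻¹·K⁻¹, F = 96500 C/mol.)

The Hg²⁺/Hg couple has the higher reduction potential and acts as the cathode, so E°_cell = +0.85 − (+0.15) = 0.70 V.
Balancing electrons gives n = 2; the reaction quotient is Q = [Sn⁴⁺]/([Sn²⁺]·[Hg²⁺]) = 10.5.
E = E° − (RT/nF) ln Q = 0.70 − (8.314×310)/(2×96500) × (2.355) = 0.700 − 0.031 = 0.669 V.

0.669 V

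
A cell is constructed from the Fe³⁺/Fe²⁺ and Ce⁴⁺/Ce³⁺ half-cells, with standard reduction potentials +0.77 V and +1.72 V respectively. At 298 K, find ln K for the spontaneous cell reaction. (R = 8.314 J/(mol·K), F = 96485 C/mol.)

E°_cell = +1.72 − (+0.77) = 0.95 V, with n = 1 electron transferred.
At equilibrium E = 0, so the Nernst equation gives ln K = nFE°/RT = (1)(96485)(0.95)/((8.314)(298)) = 37.00.

ln K = 37.0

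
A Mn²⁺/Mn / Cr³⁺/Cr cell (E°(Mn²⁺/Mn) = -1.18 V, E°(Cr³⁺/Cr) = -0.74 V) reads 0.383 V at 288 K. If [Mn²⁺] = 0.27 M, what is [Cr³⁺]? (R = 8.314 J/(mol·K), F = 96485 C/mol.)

1.4 × 10^-4 M

From the Nernst equation, ln Q = nF(E° − E)/RT = 6×96485×(0.44 − 0.383)/(8.314×288) = 13.781, so Q = 9.66 × 10^5.
With Q = [Mn²⁺]^3/[Cr³⁺]^2 and the known concentrations, [Cr³⁺]^2 in the denominator gives [Cr³⁺] = 1.4 × 10^-4 M.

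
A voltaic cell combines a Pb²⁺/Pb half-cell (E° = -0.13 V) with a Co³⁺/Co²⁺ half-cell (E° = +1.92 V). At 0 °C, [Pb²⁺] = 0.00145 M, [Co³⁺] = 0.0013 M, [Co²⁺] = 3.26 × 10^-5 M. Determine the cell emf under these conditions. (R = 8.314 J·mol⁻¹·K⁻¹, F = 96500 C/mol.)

The Co³⁺/Co²⁺ couple has the higher reduction potential and acts as the cathode, so E°_cell = +1.92 − (-0.13) = 2.05 V.
Balancing electrons gives n = 2; the reaction quotient is Q = [Pb²⁺]·[Co²⁺]^2/[Co³⁺]^2 = 9.12 × 10^-7.
E = E° − (RT/nF) ln Q = 2.05 − (8.314×273)/(2×96500) × (-13.908) = 2.050 + 0.164 = 2.214 V.

2.21 V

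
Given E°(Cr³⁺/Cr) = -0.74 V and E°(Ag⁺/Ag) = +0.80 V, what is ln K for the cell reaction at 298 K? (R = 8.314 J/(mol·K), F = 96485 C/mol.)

ln K = 179.9

E°_cell = +0.80 − (-0.74) = 1.54 V, with n = 3 electrons transferred.
At equilibrium E = 0, so the Nernst equation gives ln K = nFE°/RT = (3)(96485)(1.54)/((8.314)(298)) = 179.92.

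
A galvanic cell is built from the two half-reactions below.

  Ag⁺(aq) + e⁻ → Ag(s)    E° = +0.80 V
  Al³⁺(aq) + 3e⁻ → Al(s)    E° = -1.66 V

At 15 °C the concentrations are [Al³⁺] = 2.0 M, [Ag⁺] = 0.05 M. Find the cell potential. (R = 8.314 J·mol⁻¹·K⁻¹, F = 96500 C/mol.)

2.38 V

The Ag⁺/Ag couple has the higher reduction potential and acts as the cathode, so E°_cell = +0.80 − (-1.66) = 2.46 V.
Balancing electrons gives n = 3; the reaction quotient is Q = [Al³⁺]/[Ag⁺]^3 = 1.6 × 10^4.
E = E° − (RT/nF) ln Q = 2.46 − (8.314×288)/(3×96500) × (9.680) = 2.460 − 0.080 = 2.380 V.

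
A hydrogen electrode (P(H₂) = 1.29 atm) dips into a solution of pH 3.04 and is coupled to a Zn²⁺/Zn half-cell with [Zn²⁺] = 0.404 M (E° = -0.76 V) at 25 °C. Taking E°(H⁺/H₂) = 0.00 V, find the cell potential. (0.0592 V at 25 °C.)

0.59 V

The hydrogen couple is the cathode, so E°_cell = 0.76 V; n = 2.
[H⁺] = 10^(−3.04) = 9.1 × 10^-4 M, and Q = [Zn²⁺]·P(H₂) / [H⁺]^2 = 6.27 × 10^5.
E = E° − (0.0592/2) log Q = 0.76 − (0.0592/2)(5.797) = 0.588 V.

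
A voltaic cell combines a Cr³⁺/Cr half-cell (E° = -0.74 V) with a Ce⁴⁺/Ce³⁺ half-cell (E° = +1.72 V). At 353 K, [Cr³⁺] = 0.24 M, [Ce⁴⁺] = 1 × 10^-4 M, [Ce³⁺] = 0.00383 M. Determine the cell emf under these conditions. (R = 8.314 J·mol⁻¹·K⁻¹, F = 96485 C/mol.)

The Ce⁴⁺/Ce³⁺ couple has the higher reduction potential and acts as the cathode, so E°_cell = +1.72 − (-0.74) = 2.46 V.
Balancing electrons gives n = 3; the reaction quotient is Q = [Cr³⁺]·[Ce³⁺]^3/[Ce⁴⁺]^3 = 1.35 × 10^4.
E = E° − (RT/nF) ln Q = 2.46 − (8.314×353)/(3×96485) × (9.509) = 2.460 − 0.096 = 2.364 V.

2.36 V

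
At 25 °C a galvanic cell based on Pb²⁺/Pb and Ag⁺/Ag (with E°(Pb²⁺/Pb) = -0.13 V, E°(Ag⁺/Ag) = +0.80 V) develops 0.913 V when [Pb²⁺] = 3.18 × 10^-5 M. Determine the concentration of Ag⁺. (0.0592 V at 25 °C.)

From the Nernst equation, log Q = n(E° − E)/0.0592 = 2(0.93 − 0.913)/0.0592 = 0.574, so Q = 3.75.
With Q = [Pb²⁺]/[Ag⁺]^2 and the known concentrations, [Ag⁺]^2 in the denominator gives [Ag⁺] = 0.0029 M.

0.0029 M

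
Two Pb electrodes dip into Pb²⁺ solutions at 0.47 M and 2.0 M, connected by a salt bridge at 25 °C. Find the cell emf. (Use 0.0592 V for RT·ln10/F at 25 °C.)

0.019 V

Both half-cells are Pb²⁺/Pb, so E°_cell = 0. The concentrated side is the cathode; the cell reaction moves Pb²⁺ from high to low concentration with n = 2.
Q = [Pb²⁺]_dilute/[Pb²⁺]_conc = 0.47/2.0 = 0.235.
E = 0 − (0.0592/2) log Q = −(0.0592/2)(-0.629) = 0.0186 V.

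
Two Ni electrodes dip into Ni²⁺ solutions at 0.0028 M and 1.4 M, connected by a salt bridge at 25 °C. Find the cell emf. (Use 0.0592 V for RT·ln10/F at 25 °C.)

Both half-cells are Ni²⁺/Ni, so E°_cell = 0. The concentrated side is the cathode; the cell reaction moves Ni²⁺ from high to low concentration with n = 2.
Q = [Ni²⁺]_dilute/[Ni²⁺]_conc = 0.0028/1.4 = 0.00200.
E = 0 − (0.0592/2) log Q = −(0.0592/2)(-2.699) = 0.0799 V.

0.080 V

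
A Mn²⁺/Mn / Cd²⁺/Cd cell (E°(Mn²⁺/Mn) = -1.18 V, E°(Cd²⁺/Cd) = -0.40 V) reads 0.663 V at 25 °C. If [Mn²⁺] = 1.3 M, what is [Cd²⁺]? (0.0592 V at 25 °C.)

From the Nernst equation, log Q = n(E° − E)/0.0592 = 2(0.78 − 0.663)/0.0592 = 3.953, so Q = 8970.
With Q = [Mn²⁺]/[Cd²⁺] and the known concentrations, [Cd²⁺] in the denominator gives [Cd²⁺] = 1.4 × 10^-4 M.

1.4 × 10^-4 M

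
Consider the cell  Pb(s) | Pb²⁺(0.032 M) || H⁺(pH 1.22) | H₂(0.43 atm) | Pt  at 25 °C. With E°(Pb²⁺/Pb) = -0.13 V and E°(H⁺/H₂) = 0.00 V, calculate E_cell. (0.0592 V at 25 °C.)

The hydrogen couple is the cathode, so E°_cell = 0.13 V; n = 2.
[H⁺] = 10^(−1.22) = 0.060 M, and Q = [Pb²⁺]·P(H₂) / [H⁺]^2 = 3.79.
E = E° − (0.0592/2) log Q = 0.13 − (0.0592/2)(0.579) = 0.113 V.

0.11 V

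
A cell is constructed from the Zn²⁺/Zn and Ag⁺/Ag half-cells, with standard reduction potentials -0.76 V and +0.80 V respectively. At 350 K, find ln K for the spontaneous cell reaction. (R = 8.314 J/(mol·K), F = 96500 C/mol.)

ln K = 103.5

E°_cell = +0.80 − (-0.76) = 1.56 V, with n = 2 electrons transferred.
At equilibrium E = 0, so the Nernst equation gives ln K = nFE°/RT = (2)(96500)(1.56)/((8.314)(350)) = 103.47.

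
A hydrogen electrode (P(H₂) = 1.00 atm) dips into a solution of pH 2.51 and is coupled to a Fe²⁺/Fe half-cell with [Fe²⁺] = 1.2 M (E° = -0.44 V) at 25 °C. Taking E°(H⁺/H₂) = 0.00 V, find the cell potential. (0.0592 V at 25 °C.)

0.29 V

The hydrogen couple is the cathode, so E°_cell = 0.44 V; n = 2.
[H⁺] = 10^(−2.51) = 0.0031 M, and Q = [Fe²⁺]·P(H₂) / [H⁺]^2 = 1.26 × 10^5.
E = E° − (0.0592/2) log Q = 0.44 − (0.0592/2)(5.099) = 0.289 V.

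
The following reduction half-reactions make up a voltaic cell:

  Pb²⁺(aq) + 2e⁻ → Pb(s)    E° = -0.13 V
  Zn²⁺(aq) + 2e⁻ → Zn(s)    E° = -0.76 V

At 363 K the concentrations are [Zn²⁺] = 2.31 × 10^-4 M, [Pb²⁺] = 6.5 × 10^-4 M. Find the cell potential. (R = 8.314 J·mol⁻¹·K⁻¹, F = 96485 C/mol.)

0.646 V

The Pb²⁺/Pb couple has the higher reduction potential and acts as the cathode, so E°_cell = -0.13 − (-0.76) = 0.63 V.
Balancing electrons gives n = 2; the reaction quotient is Q = [Zn²⁺]/[Pb²⁺] = 0.355.
E = E° − (RT/nF) ln Q = 0.63 − (8.314×363)/(2×96485) × (-1.035) = 0.630 + 0.016 = 0.646 V.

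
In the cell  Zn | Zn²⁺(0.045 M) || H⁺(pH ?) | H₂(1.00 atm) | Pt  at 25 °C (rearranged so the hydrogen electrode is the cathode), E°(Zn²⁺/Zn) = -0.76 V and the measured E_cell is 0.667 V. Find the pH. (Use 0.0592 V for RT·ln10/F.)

pH = 2.24

E°_cell = 0.76 V and n = 2.
log Q = n(E° − E)/0.0592 = 2×(0.76 − 0.667)/0.0592 = 3.142.
With Q = [Zn²⁺]·P(H₂) / [H⁺]^2, solving for [H⁺] gives log[H⁺] = -2.244, so pH = 2.24.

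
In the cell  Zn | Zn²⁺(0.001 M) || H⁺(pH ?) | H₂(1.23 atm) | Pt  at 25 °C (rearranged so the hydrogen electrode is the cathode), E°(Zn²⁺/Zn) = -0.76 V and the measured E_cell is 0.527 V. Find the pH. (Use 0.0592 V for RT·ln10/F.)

E°_cell = 0.76 V and n = 2.
log Q = n(E° − E)/0.0592 = 2×(0.76 − 0.527)/0.0592 = 7.872.
With Q = [Zn²⁺]·P(H₂) / [H⁺]^2, solving for [H⁺] gives log[H⁺] = -5.391, so pH = 5.39.

pH = 5.39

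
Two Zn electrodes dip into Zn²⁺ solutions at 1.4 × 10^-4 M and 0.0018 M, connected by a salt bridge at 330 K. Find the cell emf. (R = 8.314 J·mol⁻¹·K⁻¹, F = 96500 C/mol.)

0.036 V

Both half-cells are Zn²⁺/Zn, so E°_cell = 0. The concentrated side is the cathode; the cell reaction moves Zn²⁺ from high to low concentration with n = 2.
Q = [Zn²⁺]_dilute/[Zn²⁺]_conc = 1.4 × 10^-4/0.0018 = 0.0778.
E = 0 − (RT/nF) ln Q = −((8.314×330)/(2×96500))(-2.554) = 0.0363 V.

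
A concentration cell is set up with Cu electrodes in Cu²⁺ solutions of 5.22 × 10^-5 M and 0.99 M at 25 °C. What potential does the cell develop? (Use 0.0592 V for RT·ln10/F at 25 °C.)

0.13 V

Both half-cells are Cu²⁺/Cu, so E°_cell = 0. The concentrated side is the cathode; the cell reaction moves Cu²⁺ from high to low concentration with n = 2.
Q = [Cu²⁺]_dilute/[Cu²⁺]_conc = 5.22 × 10^-5/0.99 = 5.27 × 10^-5.
E = 0 − (0.0592/2) log Q = −(0.0592/2)(-4.278) = 0.1266 V.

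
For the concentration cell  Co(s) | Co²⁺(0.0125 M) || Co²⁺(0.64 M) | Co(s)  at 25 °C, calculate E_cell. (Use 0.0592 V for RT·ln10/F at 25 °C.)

0.051 V

Both half-cells are Co²⁺/Co, so E°_cell = 0. The concentrated side is the cathode; the cell reaction moves Co²⁺ from high to low concentration with n = 2.
Q = [Co²⁺]_dilute/[Co²⁺]_conc = 0.0125/0.64 = 0.0195.
E = 0 − (0.0592/2) log Q = −(0.0592/2)(-1.709) = 0.0506 V.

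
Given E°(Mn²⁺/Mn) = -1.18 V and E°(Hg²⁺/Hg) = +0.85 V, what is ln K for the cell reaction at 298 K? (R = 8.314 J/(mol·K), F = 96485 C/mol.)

E°_cell = +0.85 − (-1.18) = 2.03 V, with n = 2 electrons transferred.
At equilibrium E = 0, so the Nernst equation gives ln K = nFE°/RT = (2)(96485)(2.03)/((8.314)(298)) = 158.11.

ln K = 158.1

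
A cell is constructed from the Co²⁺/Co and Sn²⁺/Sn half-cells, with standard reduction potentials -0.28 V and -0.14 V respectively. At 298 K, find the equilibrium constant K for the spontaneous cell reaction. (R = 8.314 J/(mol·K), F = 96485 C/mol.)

E°_cell = -0.14 − (-0.28) = 0.14 V, with n = 2 electrons transferred.
At equilibrium E = 0, so the Nernst equation gives ln K = nFE°/RT = (2)(96485)(0.14)/((8.314)(298)) = 10.90.
K = e^10.90 = 5.4 × 10^4.

5.4 × 10^4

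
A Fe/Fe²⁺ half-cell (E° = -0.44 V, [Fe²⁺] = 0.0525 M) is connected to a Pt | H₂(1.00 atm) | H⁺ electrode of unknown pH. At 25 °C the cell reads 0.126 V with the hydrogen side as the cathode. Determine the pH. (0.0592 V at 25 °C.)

E°_cell = 0.44 V and n = 2.
log Q = n(E° − E)/0.0592 = 2×(0.44 − 0.126)/0.0592 = 10.608.
With Q = [Fe²⁺]·P(H₂) / [H⁺]^2, solving for [H⁺] gives log[H⁺] = -5.944, so pH = 5.94.

pH = 5.94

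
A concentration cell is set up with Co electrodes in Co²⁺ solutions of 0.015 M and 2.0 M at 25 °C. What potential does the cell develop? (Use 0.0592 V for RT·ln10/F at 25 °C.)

Both half-cells are Co²⁺/Co, so E°_cell = 0. The concentrated side is the cathode; the cell reaction moves Co²⁺ from high to low concentration with n = 2.
Q = [Co²⁺]_dilute/[Co²⁺]_conc = 0.015/2.0 = 0.00750.
E = 0 − (0.0592/2) log Q = −(0.0592/2)(-2.125) = 0.0629 V.

0.063 V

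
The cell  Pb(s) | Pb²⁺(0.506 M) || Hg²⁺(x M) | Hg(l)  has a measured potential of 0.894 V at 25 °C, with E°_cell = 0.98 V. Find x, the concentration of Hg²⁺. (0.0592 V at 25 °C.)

6.3 × 10^-4 M

From the Nernst equation, log Q = n(E° − E)/0.0592 = 2(0.98 − 0.894)/0.0592 = 2.905, so Q = 804.
With Q = [Pb²⁺]/[Hg²⁺] and the known concentrations, [Hg²⁺] in the denominator gives [Hg²⁺] = 6.3 × 10^-4 M.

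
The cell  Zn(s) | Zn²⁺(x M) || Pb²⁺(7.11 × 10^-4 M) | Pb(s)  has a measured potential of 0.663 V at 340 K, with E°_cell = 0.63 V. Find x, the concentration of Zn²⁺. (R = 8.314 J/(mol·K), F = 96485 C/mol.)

From the Nernst equation, ln Q = nF(E° − E)/RT = 2×96485×(0.63 − 0.663)/(8.314×340) = -2.253, so Q = 0.105.
With Q = [Zn²⁺]/[Pb²⁺] and the known concentrations, [Zn²⁺] in the numerator gives [Zn²⁺] = 7.5 × 10^-5 M.

7.5 × 10^-5 M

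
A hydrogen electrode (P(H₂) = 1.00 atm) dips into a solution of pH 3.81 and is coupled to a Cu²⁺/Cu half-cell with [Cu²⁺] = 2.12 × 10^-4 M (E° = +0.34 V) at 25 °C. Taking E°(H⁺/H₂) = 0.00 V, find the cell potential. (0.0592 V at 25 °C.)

0.46 V

The Cu²⁺/Cu couple is the cathode, so E°_cell = 0.34 V; n = 2.
[H⁺] = 10^(−3.81) = 1.5 × 10^-4 M, and Q = [H⁺]^2 / ([Cu²⁺]·P(H₂)) = 1.13 × 10^-4.
E = E° − (0.0592/2) log Q = 0.34 − (0.0592/2)(-3.946) = 0.457 V.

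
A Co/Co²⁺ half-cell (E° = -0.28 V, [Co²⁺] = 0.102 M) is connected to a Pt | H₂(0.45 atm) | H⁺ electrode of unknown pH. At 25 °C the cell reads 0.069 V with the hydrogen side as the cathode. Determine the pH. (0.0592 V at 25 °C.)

E°_cell = 0.28 V and n = 2.
log Q = n(E° − E)/0.0592 = 2×(0.28 − 0.069)/0.0592 = 7.128.
With Q = [Co²⁺]·P(H₂) / [H⁺]^2, solving for [H⁺] gives log[H⁺] = -4.233, so pH = 4.23.

pH = 4.23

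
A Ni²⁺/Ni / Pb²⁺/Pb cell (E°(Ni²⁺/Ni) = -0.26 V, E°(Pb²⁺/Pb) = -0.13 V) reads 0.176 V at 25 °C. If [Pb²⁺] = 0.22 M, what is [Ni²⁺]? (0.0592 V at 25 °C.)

0.0061 M

From the Nernst equation, log Q = n(E° − E)/0.0592 = 2(0.13 − 0.176)/0.0592 = -1.554, so Q = 0.0279.
With Q = [Ni²⁺]/[Pb²⁺] and the known concentrations, [Ni²⁺] in the numerator gives [Ni²⁺] = 0.0061 M.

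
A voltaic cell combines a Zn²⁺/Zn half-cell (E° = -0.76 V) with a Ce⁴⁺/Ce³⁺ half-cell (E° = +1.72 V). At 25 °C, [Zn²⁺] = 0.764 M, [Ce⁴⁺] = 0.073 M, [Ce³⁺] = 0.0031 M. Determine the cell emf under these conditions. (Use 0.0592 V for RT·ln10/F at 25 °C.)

The Ce⁴⁺/Ce³⁺ couple has the higher reduction potential and acts as the cathode, so E°_cell = +1.72 − (-0.76) = 2.48 V.
Balancing electrons gives n = 2; the reaction quotient is Q = [Zn²⁺]·[Ce³⁺]^2/[Ce⁴⁺]^2 = 0.00138.
At 25 °C, E = E° − (0.0592/n) log Q = 2.48 − (0.0592/2)(-2.861) = 2.480 + 0.085 = 2.565 V.

2.56 V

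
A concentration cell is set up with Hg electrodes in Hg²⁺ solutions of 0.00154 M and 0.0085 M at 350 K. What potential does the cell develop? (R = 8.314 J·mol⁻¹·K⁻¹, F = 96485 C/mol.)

Both half-cells are Hg²⁺/Hg, so E°_cell = 0. The concentrated side is the cathode; the cell reaction moves Hg²⁺ from high to low concentration with n = 2.
Q = [Hg²⁺]_dilute/[Hg²⁺]_conc = 0.00154/0.0085 = 0.181.
E = 0 − (RT/nF) ln Q = −((8.314×350)/(2×96485))(-1.708) = 0.0258 V.

0.026 V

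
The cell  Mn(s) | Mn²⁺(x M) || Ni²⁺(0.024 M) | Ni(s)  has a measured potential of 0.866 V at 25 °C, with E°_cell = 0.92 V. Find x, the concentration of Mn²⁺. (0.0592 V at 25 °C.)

From the Nernst equation, log Q = n(E° − E)/0.0592 = 2(0.92 − 0.866)/0.0592 = 1.824, so Q = 66.7.
With Q = [Mn²⁺]/[Ni²⁺] and the known concentrations, [Mn²⁺] in the numerator gives [Mn²⁺] = 1.6 M.

1.6 M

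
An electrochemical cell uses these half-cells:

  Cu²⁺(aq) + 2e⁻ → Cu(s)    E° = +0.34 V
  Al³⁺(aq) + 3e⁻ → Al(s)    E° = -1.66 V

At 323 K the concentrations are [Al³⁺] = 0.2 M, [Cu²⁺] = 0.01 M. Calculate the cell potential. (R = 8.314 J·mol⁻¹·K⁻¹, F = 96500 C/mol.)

1.95 V

The Cu²⁺/Cu couple has the higher reduction potential and acts as the cathode, so E°_cell = +0.34 − (-1.66) = 2.00 V.
Balancing electrons gives n = 6; the reaction quotient is Q = [Al³⁺]^2/[Cu²⁺]^3 = 4 × 10^4.
E = E° − (RT/nF) ln Q = 2.00 − (8.314×323)/(6×96500) × (10.597) = 2.000 − 0.049 = 1.951 V.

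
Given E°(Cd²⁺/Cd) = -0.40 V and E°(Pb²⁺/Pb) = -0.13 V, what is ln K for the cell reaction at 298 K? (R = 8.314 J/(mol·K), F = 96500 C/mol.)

E°_cell = -0.13 − (-0.40) = 0.27 V, with n = 2 electrons transferred.
At equilibrium E = 0, so the Nernst equation gives ln K = nFE°/RT = (2)(96500)(0.27)/((8.314)(298)) = 21.03.

ln K = 21.0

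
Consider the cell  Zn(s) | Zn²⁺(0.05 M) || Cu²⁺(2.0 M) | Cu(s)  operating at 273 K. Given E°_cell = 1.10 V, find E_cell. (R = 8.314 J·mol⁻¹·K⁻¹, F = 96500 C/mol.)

1.14 V

Balancing electrons gives n = 2; the reaction quotient is Q = [Zn²⁺]/[Cu²⁺] = 0.0250.
E = E° − (RT/nF) ln Q = 1.10 − (8.314×273)/(2×96500) × (-3.689) = 1.100 + 0.043 = 1.143 V.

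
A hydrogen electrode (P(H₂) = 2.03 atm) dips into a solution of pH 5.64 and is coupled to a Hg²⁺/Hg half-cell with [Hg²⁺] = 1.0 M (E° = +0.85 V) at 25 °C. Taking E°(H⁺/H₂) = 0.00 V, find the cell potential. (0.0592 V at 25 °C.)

The Hg²⁺/Hg couple is the cathode, so E°_cell = 0.85 V; n = 2.
[H⁺] = 10^(−5.64) = 2.3 × 10^-6 M, and Q = [H⁺]^2 / ([Hg²⁺]·P(H₂)) = 2.59 × 10^-12.
E = E° − (0.0592/2) log Q = 0.85 − (0.0592/2)(-11.587) = 1.193 V.

1.19 V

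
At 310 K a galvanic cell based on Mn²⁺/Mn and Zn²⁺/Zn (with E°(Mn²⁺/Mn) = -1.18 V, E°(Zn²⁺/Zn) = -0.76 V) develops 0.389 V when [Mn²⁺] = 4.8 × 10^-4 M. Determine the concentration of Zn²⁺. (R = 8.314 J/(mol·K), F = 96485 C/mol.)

4.7 × 10^-5 M

From the Nernst equation, ln Q = nF(E° − E)/RT = 2×96485×(0.42 − 0.389)/(8.314×310) = 2.321, so Q = 10.2.
With Q = [Mn²⁺]/[Zn²⁺] and the known concentrations, [Zn²⁺] in the denominator gives [Zn²⁺] = 4.7 × 10^-5 M.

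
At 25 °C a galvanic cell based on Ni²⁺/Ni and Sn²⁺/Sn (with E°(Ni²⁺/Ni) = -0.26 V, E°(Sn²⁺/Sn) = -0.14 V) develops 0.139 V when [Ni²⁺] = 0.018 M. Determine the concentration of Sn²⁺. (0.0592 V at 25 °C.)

0.079 M

From the Nernst equation, log Q = n(E° − E)/0.0592 = 2(0.12 − 0.139)/0.0592 = -0.642, so Q = 0.228.
With Q = [Ni²⁺]/[Sn²⁺] and the known concentrations, [Sn²⁺] in the denominator gives [Sn²⁺] = 0.079 M.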